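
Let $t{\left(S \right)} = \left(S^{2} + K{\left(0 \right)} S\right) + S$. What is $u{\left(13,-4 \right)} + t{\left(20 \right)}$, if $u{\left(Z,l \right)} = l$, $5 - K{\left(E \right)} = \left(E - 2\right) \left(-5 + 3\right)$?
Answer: $436$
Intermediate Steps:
$K{\left(E \right)} = 1 + 2 E$ ($K{\left(E \right)} = 5 - \left(E - 2\right) \left(-5 + 3\right) = 5 - \left(-2 + E\right) \left(-2\right) = 5 - \left(4 - 2 E\right) = 5 + \left(-4 + 2 E\right) = 1 + 2 E$)
$t{\left(S \right)} = S^{2} + 2 S$ ($t{\left(S \right)} = \left(S^{2} + \left(1 + 2 \cdot 0\right) S\right) + S = \left(S^{2} + \left(1 + 0\right) S\right) + S = \left(S^{2} + 1 S\right) + S = \left(S^{2} + S\right) + S = \left(S + S^{2}\right) + S = S^{2} + 2 S$)
$u{\left(13,-4 \right)} + t{\left(20 \right)} = -4 + 20 \left(2 + 20\right) = -4 + 20 \cdot 22 = -4 + 440 = 436$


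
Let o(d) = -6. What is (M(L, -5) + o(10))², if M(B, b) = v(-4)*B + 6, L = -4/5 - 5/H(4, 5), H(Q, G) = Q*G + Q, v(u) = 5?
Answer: 14641/576 ≈ 25.418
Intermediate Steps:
H(Q, G) = Q + G*Q (H(Q, G) = G*Q + Q = Q + G*Q)
L = -121/120 (L = -4/5 - 5*1/(4*(1 + 5)) = -4*⅕ - 5/(4*6) = -⅘ - 5/24 = -121/120 ≈ -1.0083)
M(B, b) = 6 + 5*B (M(B, b) = 5*B + 6 = 6 + 5*B)
(M(L, -5) + o(10))² = ((6 + 5*(-121/120)) - 6)² = ((6 - 121/24) - 6)² = (23/24 - 6)² = (-121/24)² = 14641/576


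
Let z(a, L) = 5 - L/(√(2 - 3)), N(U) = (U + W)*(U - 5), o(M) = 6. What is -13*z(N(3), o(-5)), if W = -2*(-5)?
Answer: -65 - 78*I ≈ -65.0 - 78.0*I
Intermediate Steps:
W = 10
N(U) = (-5 + U)*(10 + U) (N(U) = (U + 10)*(U - 5) = (10 + U)*(-5 + U) = (-5 + U)*(10 + U))
z(a, L) = 5 + I*L (z(a, L) = 5 - L/(√(-1)) = 5 - L/I = 5 - L*(-I) = 5 - (-1)*I*L = 5 + I*L)
-13*z(N(3), o(-5)) = -13*(5 + I*6) = -13*(5 + 6*I) = -65 - 78*I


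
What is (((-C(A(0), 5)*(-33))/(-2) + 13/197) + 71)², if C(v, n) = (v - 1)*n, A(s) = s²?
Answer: 3660855025/155236 ≈ 23583.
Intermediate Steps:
C(v, n) = n*(-1 + v) (C(v, n) = (-1 + v)*n = n*(-1 + v))
(((-C(A(0), 5)*(-33))/(-2) + 13/197) + 71)² = (((-5*(-1 + 0²)*(-33))/(-2) + 13/197) + 71)² = (((-5*(-1 + 0)*(-33))*(-½) + 13*(1/197)) + 71)² = (((-5*(-1)*(-33))*(-½) + 13/197) + 71)² = (((-1*(-5)*(-33))*(-½) + 13/197) + 71)² = (((5*(-33))*(-½) + 13/197) + 71)² = ((-165*(-½) + 13/197) + 71)² = ((165/2 + 13/197) + 71)² = (32531/394 + 71)² = (60505/394)² = 3660855025/155236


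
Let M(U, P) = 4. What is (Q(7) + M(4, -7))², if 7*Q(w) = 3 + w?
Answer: 1444/49 ≈ 29.469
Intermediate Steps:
Q(w) = 3/7 + w/7 (Q(w) = (3 + w)/7 = 3/7 + w/7)
(Q(7) + M(4, -7))² = ((3/7 + (⅐)*7) + 4)² = ((3/7 + 1) + 4)² = (10/7 + 4)² = (38/7)² = 1444/49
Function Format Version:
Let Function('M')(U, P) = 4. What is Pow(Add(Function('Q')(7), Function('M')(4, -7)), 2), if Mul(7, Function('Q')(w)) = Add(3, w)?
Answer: Rational(1444, 49) ≈ 29.469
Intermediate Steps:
Function('Q')(w) = Add(Rational(3, 7), Mul(Rational(1, 7), w)) (Function('Q')(w) = Mul(Rational(1, 7), Add(3, w)) = Add(Rational(3, 7), Mul(Rational(1, 7), w)))
Pow(Add(Function('Q')(7), Function('M')(4, -7)), 2) = Pow(Add(Add(Rational(3, 7), Mul(Rational(1, 7), 7)), 4), 2) = Pow(Add(Add(Rational(3, 7), 1), 4), 2) = Pow(Add(Rational(10, 7), 4), 2) = Pow(Rational(38, 7), 2) = Rational(1444, 49)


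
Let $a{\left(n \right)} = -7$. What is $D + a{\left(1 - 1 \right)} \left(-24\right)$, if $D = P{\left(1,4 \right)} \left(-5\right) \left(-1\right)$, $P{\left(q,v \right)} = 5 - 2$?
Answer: $183$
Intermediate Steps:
$P{\left(q,v \right)} = 3$
$D = 15$ ($D = 3 \left(-5\right) \left(-1\right) = \left(-15\right) \left(-1\right) = 15$)
$D + a{\left(1 - 1 \right)} \left(-24\right) = 15 - -168 = 15 + 168 = 183$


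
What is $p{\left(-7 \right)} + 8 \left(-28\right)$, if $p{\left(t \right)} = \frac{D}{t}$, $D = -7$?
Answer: $-223$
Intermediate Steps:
$p{\left(t \right)} = - \frac{7}{t}$
$p{\left(-7 \right)} + 8 \left(-28\right) = - \frac{7}{-7} + 8 \left(-28\right) = \left(-7\right) \left(- \frac{1}{7}\right) - 224 = 1 - 224 = -223$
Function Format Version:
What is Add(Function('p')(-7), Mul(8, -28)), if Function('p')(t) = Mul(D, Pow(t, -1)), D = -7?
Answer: -223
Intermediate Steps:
Function('p')(t) = Mul(-7, Pow(t, -1))
Add(Function('p')(-7), Mul(8, -28)) = Add(Mul(-7, Pow(-7, -1)), Mul(8, -28)) = Add(Mul(-7, Rational(-1, 7)), -224) = Add(1, -224) = -223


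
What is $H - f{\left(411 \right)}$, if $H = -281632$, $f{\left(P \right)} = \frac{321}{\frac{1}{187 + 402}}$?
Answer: $-470701$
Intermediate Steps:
$f{\left(P \right)} = 189069$ ($f{\left(P \right)} = \frac{321}{\frac{1}{589}} = 321 \frac{1}{\frac{1}{589}} = 321 \cdot 589 = 189069$)
$H - f{\left(411 \right)} = -281632 - 189069 = -470701$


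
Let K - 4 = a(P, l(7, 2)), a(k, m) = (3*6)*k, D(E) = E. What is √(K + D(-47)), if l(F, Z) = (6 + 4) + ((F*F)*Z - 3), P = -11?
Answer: I*√241 ≈ 15.524*I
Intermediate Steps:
l(F, Z) = 7 + Z*F² (l(F, Z) = 10 + (F²*Z - 3) = 10 + (Z*F² - 3) = 10 + (-3 + Z*F²) = 7 + Z*F²)
a(k, m) = 18*k
K = -194 (K = 4 + 18*(-11) = 4 - 198 = -194)
√(K + D(-47)) = √(-194 - 47) = √(-241) = I*√241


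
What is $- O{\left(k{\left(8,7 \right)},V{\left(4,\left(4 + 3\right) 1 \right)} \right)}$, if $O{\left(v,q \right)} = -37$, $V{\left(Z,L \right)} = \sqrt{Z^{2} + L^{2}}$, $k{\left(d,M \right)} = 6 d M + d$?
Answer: $37$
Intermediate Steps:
$k{\left(d,M \right)} = d + 6 M d$ ($k{\left(d,M \right)} = 6 M d + d = d + 6 M d$)
$V{\left(Z,L \right)} = \sqrt{L^{2} + Z^{2}}$
$- O{\left(k{\left(8,7 \right)},V{\left(4,\left(4 + 3\right) 1 \right)} \right)} = \left(-1\right) \left(-37\right) = 37$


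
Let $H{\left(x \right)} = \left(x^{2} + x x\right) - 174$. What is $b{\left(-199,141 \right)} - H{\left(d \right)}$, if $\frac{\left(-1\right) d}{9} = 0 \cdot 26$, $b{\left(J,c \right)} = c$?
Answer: $315$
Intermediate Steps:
$d = 0$ ($d = - 9 \cdot 0 \cdot 26 = \left(-9\right) 0 = 0$)
$H{\left(x \right)} = -174 + 2 x^{2}$ ($H{\left(x \right)} = \left(x^{2} + x^{2}\right) - 174 = 2 x^{2} - 174 = -174 + 2 x^{2}$)
$b{\left(-199,141 \right)} - H{\left(d \right)} = 141 - \left(-174 + 2 \cdot 0^{2}\right) = 141 - \left(-174 + 2 \cdot 0\right) = 141 - \left(-174 + 0\right) = 141 - -174 = 141 + 174 = 315$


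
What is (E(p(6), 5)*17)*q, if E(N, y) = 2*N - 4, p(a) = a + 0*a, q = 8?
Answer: 1088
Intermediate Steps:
p(a) = a (p(a) = a + 0 = a)
E(N, y) = -4 + 2*N
(E(p(6), 5)*17)*q = ((-4 + 2*6)*17)*8 = ((-4 + 12)*17)*8 = (8*17)*8 = 136*8 = 1088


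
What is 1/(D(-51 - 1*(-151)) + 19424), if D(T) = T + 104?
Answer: 1/19628 ≈ 5.0948e-5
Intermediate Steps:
D(T) = 104 + T
1/(D(-51 - 1*(-151)) + 19424) = 1/((104 + (-51 - 1*(-151))) + 19424) = 1/((104 + (-51 + 151)) + 19424) = 1/((104 + 100) + 19424) = 1/(204 + 19424) = 1/19628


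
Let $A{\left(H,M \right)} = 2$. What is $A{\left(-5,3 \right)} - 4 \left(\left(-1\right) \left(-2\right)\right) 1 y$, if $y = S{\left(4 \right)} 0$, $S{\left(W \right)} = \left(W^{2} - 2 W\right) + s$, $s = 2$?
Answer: $0$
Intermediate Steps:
$S{\left(W \right)} = 2 + W^{2} - 2 W$ ($S{\left(W \right)} = \left(W^{2} - 2 W\right) + 2 = 2 + W^{2} - 2 W$)
$y = 0$ ($y = \left(2 + 4^{2} - 8\right) 0 = \left(2 + 16 - 8\right) 0 = 10 \cdot 0 = 0$)
$A{\left(-5,3 \right)} - 4 \left(\left(-1\right) \left(-2\right)\right) 1 y = 2 - 4 \left(\left(-1\right) \left(-2\right)\right) 1 \cdot 0 = 2 \left(-4\right) 2 \cdot 1 \cdot 0 = 2 \left(\left(-8\right) 1\right) 0 = 2 \left(-8\right) 0 = \left(-16\right) 0 = 0$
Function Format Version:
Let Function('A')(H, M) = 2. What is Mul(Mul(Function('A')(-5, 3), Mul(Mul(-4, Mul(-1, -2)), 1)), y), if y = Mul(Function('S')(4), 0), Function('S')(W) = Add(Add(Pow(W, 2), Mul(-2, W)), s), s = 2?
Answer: 0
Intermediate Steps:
Function('S')(W) = Add(2, Pow(W, 2), Mul(-2, W)) (Function('S')(W) = Add(Add(Pow(W, 2), Mul(-2, W)), 2) = Add(2, Pow(W, 2), Mul(-2, W)))
y = 0 (y = Mul(Add(2, Pow(4, 2), Mul(-2, 4)), 0) = Mul(Add(2, 16, -8), 0) = Mul(10, 0) = 0)
Mul(Mul(Function('A')(-5, 3), Mul(Mul(-4, Mul(-1, -2)), 1)), y) = Mul(Mul(2, Mul(Mul(-4, Mul(-1, -2)), 1)), 0) = Mul(Mul(2, Mul(Mul(-4, 2), 1)), 0) = Mul(Mul(2, Mul(-8, 1)), 0) = Mul(Mul(2, -8), 0) = Mul(-16, 0) = 0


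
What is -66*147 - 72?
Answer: -9774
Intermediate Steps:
-66*147 - 72 = -9702 - 72 = -9774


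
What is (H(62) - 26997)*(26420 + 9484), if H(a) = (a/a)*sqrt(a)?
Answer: -969300288 + 35904*sqrt(62) ≈ -9.6902e+8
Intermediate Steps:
H(a) = sqrt(a) (H(a) = 1*sqrt(a) = sqrt(a))
(H(62) - 26997)*(26420 + 9484) = (sqrt(62) - 26997)*(26420 + 9484) = (-26997 + sqrt(62))*35904 = -969300288 + 35904*sqrt(62)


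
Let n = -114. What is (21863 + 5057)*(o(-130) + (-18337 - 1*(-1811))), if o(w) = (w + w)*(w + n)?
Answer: 1262924880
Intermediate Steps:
o(w) = 2*w*(-114 + w) (o(w) = (w + w)*(w - 114) = (2*w)*(-114 + w) = 2*w*(-114 + w))
(21863 + 5057)*(o(-130) + (-18337 - 1*(-1811))) = (21863 + 5057)*(2*(-130)*(-114 - 130) + (-18337 - 1*(-1811))) = 26920*(2*(-130)*(-244) + (-18337 + 1811)) = 26920*(63440 - 16526) = 26920*46914 = 1262924880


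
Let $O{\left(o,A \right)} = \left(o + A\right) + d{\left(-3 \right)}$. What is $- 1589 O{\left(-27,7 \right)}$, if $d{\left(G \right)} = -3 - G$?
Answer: $31780$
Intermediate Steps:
$O{\left(o,A \right)} = A + o$ ($O{\left(o,A \right)} = \left(o + A\right) - 0 = \left(A + o\right) + \left(-3 + 3\right) = \left(A + o\right) + 0 = A + o$)
$- 1589 O{\left(-27,7 \right)} = - 1589 \left(7 - 27\right) = \left(-1589\right) \left(-20\right) = 31780$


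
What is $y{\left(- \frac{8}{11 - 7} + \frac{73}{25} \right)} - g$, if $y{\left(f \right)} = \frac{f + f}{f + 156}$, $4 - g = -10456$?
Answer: $- \frac{41034534}{3923} \approx -10460.0$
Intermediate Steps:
$g = 10460$ ($g = 4 - -10456 = 4 + 10456 = 10460$)
$y{\left(f \right)} = \frac{2 f}{156 + f}$
$y{\left(- \frac{8}{11 - 7} + \frac{73}{25} \right)} - g = \frac{2 \left(- \frac{8}{11 - 7} + \frac{73}{25}\right)}{156 + \left(- \frac{8}{11 - 7} + \frac{73}{25}\right)} - 10460 = \frac{2 \left(- \frac{8}{4} + 73 \cdot \frac{1}{25}\right)}{156 + \left(- \frac{8}{4} + 73 \cdot \frac{1}{25}\right)} - 10460 = \frac{2 \left(\left(-8\right) \frac{1}{4} + \frac{73}{25}\right)}{156 + \left(\left(-8\right) \frac{1}{4} + \frac{73}{25}\right)} - 10460 = \frac{2 \left(-2 + \frac{73}{25}\right)}{156 + \left(-2 + \frac{73}{25}\right)} - 10460 = 2 \cdot \frac{23}{25} \frac{1}{156 + \frac{23}{25}} - 10460 = 2 \cdot \frac{23}{25} \frac{1}{\frac{3923}{25}} - 10460 = 2 \cdot \frac{23}{25} \cdot \frac{25}{3923} - 10460 = \frac{46}{3923} - 10460 = - \frac{41034534}{3923}$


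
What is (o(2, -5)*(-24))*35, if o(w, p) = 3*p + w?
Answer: 10920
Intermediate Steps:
o(w, p) = w + 3*p
(o(2, -5)*(-24))*35 = ((2 + 3*(-5))*(-24))*35 = ((2 - 15)*(-24))*35 = -13*(-24)*35 = 312*35 = 10920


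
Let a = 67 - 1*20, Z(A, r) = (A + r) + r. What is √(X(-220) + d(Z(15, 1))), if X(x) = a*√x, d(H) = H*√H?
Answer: √(17*√17 + 94*I*√55) ≈ 19.631 + 17.756*I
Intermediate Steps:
Z(A, r) = A + 2*r
d(H) = H^(3/2)
a = 47 (a = 67 - 20 = 47)
X(x) = 47*√x
√(X(-220) + d(Z(15, 1))) = √(47*√(-220) + (15 + 2*1)^(3/2)) = √(47*(2*I*√55) + (15 + 2)^(3/2)) = √(94*I*√55 + 17^(3/2)) = √(94*I*√55 + 17*√17) = √(17*√17 + 94*I*√55)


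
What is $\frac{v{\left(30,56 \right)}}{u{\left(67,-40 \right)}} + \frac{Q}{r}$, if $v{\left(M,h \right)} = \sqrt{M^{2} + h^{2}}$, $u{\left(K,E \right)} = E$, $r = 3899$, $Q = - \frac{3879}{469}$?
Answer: $- \frac{3879}{1828631} - \frac{\sqrt{1009}}{20} \approx -1.5904$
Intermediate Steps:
$Q = - \frac{3879}{469}$ ($Q = \left(-3879\right) \frac{1}{469} = - \frac{3879}{469} \approx -8.2708$)
$\frac{v{\left(30,56 \right)}}{u{\left(67,-40 \right)}} + \frac{Q}{r} = \frac{\sqrt{30^{2} + 56^{2}}}{-40} - \frac{3879}{469 \cdot 3899} = \sqrt{900 + 3136} \left(- \frac{1}{40}\right) - \frac{3879}{1828631} = \sqrt{4036} \left(- \frac{1}{40}\right) - \frac{3879}{1828631} = 2 \sqrt{1009} \left(- \frac{1}{40}\right) - \frac{3879}{1828631} = - \frac{\sqrt{1009}}{20} - \frac{3879}{1828631} = - \frac{3879}{1828631} - \frac{\sqrt{1009}}{20}$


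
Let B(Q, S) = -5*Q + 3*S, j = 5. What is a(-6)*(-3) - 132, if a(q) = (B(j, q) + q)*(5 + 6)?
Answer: 1485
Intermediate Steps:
a(q) = -275 + 44*q (a(q) = ((-5*5 + 3*q) + q)*(5 + 6) = ((-25 + 3*q) + q)*11 = (-25 + 4*q)*11 = -275 + 44*q)
a(-6)*(-3) - 132 = (-275 + 44*(-6))*(-3) - 132 = (-275 - 264)*(-3) - 132 = -539*(-3) - 132 = 1617 - 132 = 1485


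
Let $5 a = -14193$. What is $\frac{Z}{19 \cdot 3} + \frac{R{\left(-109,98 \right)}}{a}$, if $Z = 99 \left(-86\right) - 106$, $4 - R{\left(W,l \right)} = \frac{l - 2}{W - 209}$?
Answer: $- \frac{12639920}{83581} \approx -151.23$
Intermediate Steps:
$a = - \frac{14193}{5}$ ($a = \frac{1}{5} \left(-14193\right) = - \frac{14193}{5} \approx -2838.6$)
$R{\left(W,l \right)} = 4 - \frac{-2 + l}{-209 + W}$ ($R{\left(W,l \right)} = 4 - \frac{l - 2}{W - 209} = 4 - \frac{-2 + l}{-209 + W}$)
$Z = -8620$ ($Z = -8514 - 106 = -8620$)
$\frac{Z}{19 \cdot 3} + \frac{R{\left(-109,98 \right)}}{a} = - \frac{8620}{19 \cdot 3} + \frac{\frac{1}{-209 - 109} \left(-834 - 98 + 4 \left(-109\right)\right)}{- \frac{14193}{5}} = - \frac{8620}{57} + \frac{-834 - 98 - 436}{-318} \left(- \frac{5}{14193}\right) = \left(-8620\right) \frac{1}{57} + \left(- \frac{1}{318}\right) \left(-1368\right) \left(- \frac{5}{14193}\right) = - \frac{8620}{57} + \frac{228}{53} \left(- \frac{5}{14193}\right) = - \frac{8620}{57} - \frac{20}{13197} = - \frac{12639920}{83581}$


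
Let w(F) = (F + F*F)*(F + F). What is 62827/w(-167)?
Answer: -62827/9259148 ≈ -0.0067854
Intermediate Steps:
w(F) = 2*F*(F + F²) (w(F) = (F + F²)*(2*F) = 2*F*(F + F²))
62827/w(-167) = 62827/((2*(-167)²*(1 - 167))) = 62827/((2*27889*(-166))) = 62827/(-9259148) = 62827*(-1/9259148) = -62827/9259148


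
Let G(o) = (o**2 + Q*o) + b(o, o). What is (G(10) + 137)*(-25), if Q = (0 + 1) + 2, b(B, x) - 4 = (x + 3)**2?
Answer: -11000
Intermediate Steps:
b(B, x) = 4 + (3 + x)**2 (b(B, x) = 4 + (x + 3)**2 = 4 + (3 + x)**2)
Q = 3 (Q = 1 + 2 = 3)
G(o) = 4 + o**2 + (3 + o)**2 + 3*o (G(o) = (o**2 + 3*o) + (4 + (3 + o)**2) = 4 + o**2 + (3 + o)**2 + 3*o)
(G(10) + 137)*(-25) = ((13 + 2*10**2 + 9*10) + 137)*(-25) = ((13 + 2*100 + 90) + 137)*(-25) = ((13 + 200 + 90) + 137)*(-25) = (303 + 137)*(-25) = 440*(-25) = -11000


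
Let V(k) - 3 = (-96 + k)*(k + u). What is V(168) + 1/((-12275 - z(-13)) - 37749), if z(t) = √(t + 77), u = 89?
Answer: 925942223/50032 ≈ 18507.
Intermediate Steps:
V(k) = 3 + (-96 + k)*(89 + k) (V(k) = 3 + (-96 + k)*(k + 89) = 3 + (-96 + k)*(89 + k))
z(t) = √(77 + t)
V(168) + 1/((-12275 - z(-13)) - 37749) = (-8541 + 168² - 7*168) + 1/((-12275 - √(77 - 13)) - 37749) = (-8541 + 28224 - 1176) + 1/((-12275 - √64) - 37749) = 18507 + 1/((-12275 - 1*8) - 37749) = 18507 + 1/((-12275 - 8) - 37749) = 18507 + 1/(-12283 - 37749) = 18507 + 1/(-50032) = 18507 - 1/50032 = 925942223/50032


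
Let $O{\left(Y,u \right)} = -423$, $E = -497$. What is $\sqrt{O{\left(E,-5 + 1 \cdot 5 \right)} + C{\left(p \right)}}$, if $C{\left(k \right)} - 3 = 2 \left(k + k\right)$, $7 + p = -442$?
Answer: $2 i \sqrt{554} \approx 47.074 i$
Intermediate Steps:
$p = -449$ ($p = -7 - 442 = -449$)
$C{\left(k \right)} = 3 + 4 k$ ($C{\left(k \right)} = 3 + 2 \left(k + k\right) = 3 + 2 \cdot 2 k = 3 + 4 k$)
$\sqrt{O{\left(E,-5 + 1 \cdot 5 \right)} + C{\left(p \right)}} = \sqrt{-423 + \left(3 + 4 \left(-449\right)\right)} = \sqrt{-423 + \left(3 - 1796\right)} = \sqrt{-423 - 1793} = \sqrt{-2216} = 2 i \sqrt{554}$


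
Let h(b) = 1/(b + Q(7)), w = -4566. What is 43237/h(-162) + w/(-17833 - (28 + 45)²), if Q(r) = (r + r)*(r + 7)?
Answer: 17024743981/11581 ≈ 1.4701e+6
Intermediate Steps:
Q(r) = 2*r*(7 + r) (Q(r) = (2*r)*(7 + r) = 2*r*(7 + r))
h(b) = 1/(196 + b) (h(b) = 1/(b + 2*7*(7 + 7)) = 1/(b + 2*7*14) = 1/(b + 196) = 1/(196 + b))
43237/h(-162) + w/(-17833 - (28 + 45)²) = 43237/(1/(196 - 162)) - 4566/(-17833 - (28 + 45)²) = 43237/(1/34) - 4566/(-17833 - 1*73²) = 43237/(1/34) - 4566/(-17833 - 1*5329) = 43237*34 - 4566/(-17833 - 5329) = 1470058 - 4566/(-23162) = 1470058 - 4566*(-1/23162) = 1470058 + 2283/11581 = 17024743981/11581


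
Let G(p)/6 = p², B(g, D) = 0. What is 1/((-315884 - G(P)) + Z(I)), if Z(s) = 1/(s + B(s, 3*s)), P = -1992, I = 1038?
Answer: -1038/25040990183 ≈ -4.1452e-8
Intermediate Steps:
Z(s) = 1/s (Z(s) = 1/(s + 0) = 1/s)
G(p) = 6*p²
1/((-315884 - G(P)) + Z(I)) = 1/((-315884 - 6*(-1992)²) + 1/1038) = 1/((-315884 - 6*3968064) + 1/1038) = 1/((-315884 - 1*23808384) + 1/1038) = 1/((-315884 - 23808384) + 1/1038) = 1/(-24124268 + 1/1038) = 1/(-25040990183/1038) = -1038/25040990183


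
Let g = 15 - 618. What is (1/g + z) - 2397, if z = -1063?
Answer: -2086381/603 ≈ -3460.0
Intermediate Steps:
g = -603
(1/g + z) - 2397 = (1/(-603) - 1063) - 2397 = (-1/603 - 1063) - 2397 = -640990/603 - 2397 = -2086381/603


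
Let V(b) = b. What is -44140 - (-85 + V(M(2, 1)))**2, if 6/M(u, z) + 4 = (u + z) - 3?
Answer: -206489/4 ≈ -51622.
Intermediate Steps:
M(u, z) = 6/(-7 + u + z) (M(u, z) = 6/(-4 + ((u + z) - 3)) = 6/(-4 + (-3 + u + z)) = 6/(-7 + u + z))
-44140 - (-85 + V(M(2, 1)))**2 = -44140 - (-85 + 6/(-7 + 2 + 1))**2 = -44140 - (-85 + 6/(-4))**2 = -44140 - (-85 + 6*(-1/4))**2 = -44140 - (-85 - 3/2)**2 = -44140 - (-173/2)**2 = -44140 - 1*29929/4 = -44140 - 29929/4 = -206489/4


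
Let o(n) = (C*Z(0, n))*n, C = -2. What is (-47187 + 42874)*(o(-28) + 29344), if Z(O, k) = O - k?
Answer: -133323456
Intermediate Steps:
o(n) = 2*n² (o(n) = (-2*(0 - n))*n = (-(-2)*n)*n = (2*n)*n = 2*n²)
(-47187 + 42874)*(o(-28) + 29344) = (-47187 + 42874)*(2*(-28)² + 29344) = -4313*(2*784 + 29344) = -4313*(1568 + 29344) = -4313*30912 = -133323456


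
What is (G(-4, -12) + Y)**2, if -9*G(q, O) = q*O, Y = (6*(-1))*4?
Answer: 7744/9 ≈ 860.44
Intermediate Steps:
Y = -24 (Y = -6*4 = -24)
G(q, O) = -O*q/9 (G(q, O) = -q*O/9 = -O*q/9)
(G(-4, -12) + Y)**2 = (-1/9*(-12)*(-4) - 24)**2 = (-16/3 - 24)**2 = (-88/3)**2 = 7744/9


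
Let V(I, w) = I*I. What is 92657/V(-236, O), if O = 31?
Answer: 92657/55696 ≈ 1.6636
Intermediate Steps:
V(I, w) = I²
92657/V(-236, O) = 92657/((-236)²) = 92657/55696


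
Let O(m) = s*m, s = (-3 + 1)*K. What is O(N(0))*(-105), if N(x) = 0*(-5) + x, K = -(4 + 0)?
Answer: 0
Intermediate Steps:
K = -4 (K = -1*4 = -4)
N(x) = x (N(x) = 0 + x = x)
s = 8 (s = (-3 + 1)*(-4) = -2*(-4) = 8)
O(m) = 8*m
O(N(0))*(-105) = (8*0)*(-105) = 0*(-105) = 0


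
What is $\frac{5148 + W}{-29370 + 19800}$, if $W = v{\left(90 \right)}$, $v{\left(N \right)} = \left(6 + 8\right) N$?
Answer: $- \frac{1068}{1595} \approx -0.66959$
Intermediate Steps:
$v{\left(N \right)} = 14 N$
$W = 1260$ ($W = 14 \cdot 90 = 1260$)
$\frac{5148 + W}{-29370 + 19800} = \frac{5148 + 1260}{-29370 + 19800} = \frac{6408}{-9570} = 6408 \left(- \frac{1}{9570}\right) = - \frac{1068}{1595}$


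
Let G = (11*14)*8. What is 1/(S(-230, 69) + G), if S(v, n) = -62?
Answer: 1/1170 ≈ 0.00085470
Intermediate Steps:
G = 1232 (G = 154*8 = 1232)
1/(S(-230, 69) + G) = 1/(-62 + 1232) = 1/1170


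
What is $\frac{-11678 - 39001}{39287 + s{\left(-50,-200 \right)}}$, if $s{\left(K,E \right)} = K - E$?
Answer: $- \frac{50679}{39437} \approx -1.2851$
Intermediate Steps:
$\frac{-11678 - 39001}{39287 + s{\left(-50,-200 \right)}} = \frac{-11678 - 39001}{39287 - -150} = - \frac{50679}{39287 + \left(-50 + 200\right)} = - \frac{50679}{39287 + 150} = - \frac{50679}{39437}$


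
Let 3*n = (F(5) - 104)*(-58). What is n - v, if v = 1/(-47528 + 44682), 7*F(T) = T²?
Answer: 116042825/59766 ≈ 1941.6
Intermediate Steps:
F(T) = T²/7
n = 40774/21 (n = (((⅐)*5² - 104)*(-58))/3 = (((⅐)*25 - 104)*(-58))/3 = ((25/7 - 104)*(-58))/3 = (-703/7*(-58))/3 = (⅓)*(40774/7) = 40774/21 ≈ 1941.6)
v = -1/2846 (v = 1/(-2846) = -1/2846 ≈ -0.00035137)
n - v = 40774/21 - 1*(-1/2846) = 40774/21 + 1/2846 = 116042825/59766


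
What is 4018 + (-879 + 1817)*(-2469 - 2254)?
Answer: -4426156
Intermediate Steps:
4018 + (-879 + 1817)*(-2469 - 2254) = 4018 + 938*(-4723) = 4018 - 4430174 = -4426156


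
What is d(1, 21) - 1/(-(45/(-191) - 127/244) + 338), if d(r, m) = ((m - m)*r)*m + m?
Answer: 331488565/15787389 ≈ 20.997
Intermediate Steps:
d(r, m) = m (d(r, m) = (0*r)*m + m = 0*m + m = 0 + m = m)
d(1, 21) - 1/(-(45/(-191) - 127/244) + 338) = 21 - 1/(-(45/(-191) - 127/244) + 338) = 21 - 1/(-(45*(-1/191) - 127*1/244) + 338) = 21 - 1/(-(-45/191 - 127/244) + 338) = 21 - 1/(-1*(-35237/46604) + 338) = 21 - 1/(35237/46604 + 338) = 21 - 1/15787389/46604 = 21 - 1*46604/15787389 = 21 - 46604/15787389 = 331488565/15787389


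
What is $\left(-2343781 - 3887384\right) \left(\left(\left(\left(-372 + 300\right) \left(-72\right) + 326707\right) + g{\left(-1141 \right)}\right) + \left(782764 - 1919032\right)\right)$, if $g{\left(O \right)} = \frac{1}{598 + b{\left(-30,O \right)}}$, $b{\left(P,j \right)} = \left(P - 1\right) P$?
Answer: $\frac{7658650470234075}{1528} \approx 5.0122 \cdot 10^{12}$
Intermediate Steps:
$b{\left(P,j \right)} = P \left(-1 + P\right)$ ($b{\left(P,j \right)} = \left(-1 + P\right) P = P \left(-1 + P\right)$)
$g{\left(O \right)} = \frac{1}{1528}$ ($g{\left(O \right)} = \frac{1}{598 - 30 \left(-1 - 30\right)} = \frac{1}{598 - -930} = \frac{1}{598 + 930} = \frac{1}{1528}$)
$\left(-2343781 - 3887384\right) \left(\left(\left(\left(-372 + 300\right) \left(-72\right) + 326707\right) + g{\left(-1141 \right)}\right) + \left(782764 - 1919032\right)\right) = \left(-2343781 - 3887384\right) \left(\left(\left(\left(-372 + 300\right) \left(-72\right) + 326707\right) + \frac{1}{1528}\right) + \left(782764 - 1919032\right)\right) = - 6231165 \left(\left(\left(\left(-72\right) \left(-72\right) + 326707\right) + \frac{1}{1528}\right) - 1136268\right) = - 6231165 \left(\left(\left(5184 + 326707\right) + \frac{1}{1528}\right) - 1136268\right) = - 6231165 \left(\left(331891 + \frac{1}{1528}\right) - 1136268\right) = - 6231165 \left(\frac{507129449}{1528} - 1136268\right) = \left(-6231165\right) \left(- \frac{1229088055}{1528}\right) = \frac{7658650470234075}{1528}$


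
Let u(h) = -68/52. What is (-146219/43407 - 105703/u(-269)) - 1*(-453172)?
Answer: 394048994918/737919 ≈ 5.3400e+5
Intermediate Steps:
u(h) = -17/13 (u(h) = -68*1/52 = -17/13)
(-146219/43407 - 105703/u(-269)) - 1*(-453172) = (-146219/43407 - 105703/(-17/13)) - 1*(-453172) = (-146219*1/43407 - 105703*(-13/17)) + 453172 = (-146219/43407 + 1374139/17) + 453172 = 59644765850/737919 + 453172 = 394048994918/737919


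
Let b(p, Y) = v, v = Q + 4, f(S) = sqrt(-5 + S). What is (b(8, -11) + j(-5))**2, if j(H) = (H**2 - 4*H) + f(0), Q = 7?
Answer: (56 + I*sqrt(5))**2 ≈ 3131.0 + 250.44*I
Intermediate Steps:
v = 11 (v = 7 + 4 = 11)
b(p, Y) = 11
j(H) = H**2 - 4*H + I*sqrt(5) (j(H) = (H**2 - 4*H) + sqrt(-5 + 0) = (H**2 - 4*H) + sqrt(-5) = (H**2 - 4*H) + I*sqrt(5) = H**2 - 4*H + I*sqrt(5))
(b(8, -11) + j(-5))**2 = (11 + ((-5)**2 - 4*(-5) + I*sqrt(5)))**2 = (11 + (25 + 20 + I*sqrt(5)))**2 = (11 + (45 + I*sqrt(5)))**2 = (56 + I*sqrt(5))**2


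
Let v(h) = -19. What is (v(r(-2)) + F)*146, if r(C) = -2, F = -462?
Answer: -70226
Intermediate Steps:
(v(r(-2)) + F)*146 = (-19 - 462)*146 = -481*146 = -70226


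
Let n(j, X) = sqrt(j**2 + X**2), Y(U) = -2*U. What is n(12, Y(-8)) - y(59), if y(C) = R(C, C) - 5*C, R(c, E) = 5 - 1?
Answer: 311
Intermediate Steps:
R(c, E) = 4
y(C) = 4 - 5*C
n(j, X) = sqrt(X**2 + j**2)
n(12, Y(-8)) - y(59) = sqrt((-2*(-8))**2 + 12**2) - (4 - 5*59) = sqrt(16**2 + 144) - (4 - 295) = sqrt(256 + 144) - 1*(-291) = sqrt(400) + 291 = 20 + 291 = 311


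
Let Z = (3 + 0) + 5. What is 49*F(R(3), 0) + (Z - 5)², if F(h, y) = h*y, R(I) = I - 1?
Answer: 9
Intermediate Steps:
R(I) = -1 + I
Z = 8 (Z = 3 + 5 = 8)
49*F(R(3), 0) + (Z - 5)² = 49*((-1 + 3)*0) + (8 - 5)² = 49*(2*0) + 3² = 49*0 + 9 = 0 + 9 = 9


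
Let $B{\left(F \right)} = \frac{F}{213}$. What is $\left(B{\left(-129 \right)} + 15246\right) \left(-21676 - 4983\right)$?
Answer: $- \frac{28856314757}{71} \approx -4.0643 \cdot 10^{8}$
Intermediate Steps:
$B{\left(F \right)} = \frac{F}{213}$ ($B{\left(F \right)} = F \frac{1}{213} = \frac{F}{213}$)
$\left(B{\left(-129 \right)} + 15246\right) \left(-21676 - 4983\right) = \left(\frac{1}{213} \left(-129\right) + 15246\right) \left(-21676 - 4983\right) = \left(- \frac{43}{71} + 15246\right) \left(-26659\right) = \frac{1082423}{71} \left(-26659\right) = - \frac{28856314757}{71}$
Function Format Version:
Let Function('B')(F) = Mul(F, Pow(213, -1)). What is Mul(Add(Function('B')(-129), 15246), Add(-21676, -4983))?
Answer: Rational(-28856314757, 71) ≈ -4.0643e+8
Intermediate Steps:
Function('B')(F) = Mul(Rational(1, 213), F) (Function('B')(F) = Mul(F, Rational(1, 213)) = Mul(Rational(1, 213), F))
Mul(Add(Function('B')(-129), 15246), Add(-21676, -4983)) = Mul(Add(Mul(Rational(1, 213), -129), 15246), Add(-21676, -4983)) = Mul(Add(Rational(-43, 71), 15246), -26659) = Mul(Rational(1082423, 71), -26659) = Rational(-28856314757, 71)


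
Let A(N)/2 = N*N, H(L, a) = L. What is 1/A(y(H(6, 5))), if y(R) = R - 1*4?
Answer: 1/8 ≈ 0.12500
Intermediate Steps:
y(R) = -4 + R (y(R) = R - 4 = -4 + R)
A(N) = 2*N**2 (A(N) = 2*(N*N) = 2*N**2)
1/A(y(H(6, 5))) = 1/(2*(-4 + 6)**2) = 1/(2*2**2) = 1/(2*4) = 1/8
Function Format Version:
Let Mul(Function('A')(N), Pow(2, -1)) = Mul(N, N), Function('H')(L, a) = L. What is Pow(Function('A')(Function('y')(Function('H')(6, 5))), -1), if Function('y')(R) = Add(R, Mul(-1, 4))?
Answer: Rational(1, 8) ≈ 0.12500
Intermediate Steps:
Function('y')(R) = Add(-4, R) (Function('y')(R) = Add(R, -4) = Add(-4, R))
Function('A')(N) = Mul(2, Pow(N, 2)) (Function('A')(N) = Mul(2, Mul(N, N)) = Mul(2, Pow(N, 2)))
Pow(Function('A')(Function('y')(Function('H')(6, 5))), -1) = Pow(Mul(2, Pow(Add(-4, 6), 2)), -1) = Pow(Mul(2, Pow(2, 2)), -1) = Pow(Mul(2, 4), -1) = Pow(8, -1) = Rational(1, 8)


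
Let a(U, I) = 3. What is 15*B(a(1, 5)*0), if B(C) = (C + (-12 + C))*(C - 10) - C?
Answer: 1800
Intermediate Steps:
B(C) = -C + (-12 + 2*C)*(-10 + C) (B(C) = (-12 + 2*C)*(-10 + C) - C = -C + (-12 + 2*C)*(-10 + C))
15*B(a(1, 5)*0) = 15*(120 - 99*0 + 2*(3*0)**2) = 15*(120 - 33*0 + 2*0**2) = 15*(120 + 0 + 2*0) = 15*(120 + 0 + 0) = 15*120 = 1800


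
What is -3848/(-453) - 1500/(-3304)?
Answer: 3348323/374178 ≈ 8.9485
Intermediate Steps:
-3848/(-453) - 1500/(-3304) = -3848*(-1/453) - 1500*(-1/3304) = 3848/453 + 375/826 = 3348323/374178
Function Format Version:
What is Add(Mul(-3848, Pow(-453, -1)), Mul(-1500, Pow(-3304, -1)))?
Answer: Rational(3348323, 374178) ≈ 8.9485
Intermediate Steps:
Add(Mul(-3848, Pow(-453, -1)), Mul(-1500, Pow(-3304, -1))) = Add(Mul(-3848, Rational(-1, 453)), Mul(-1500, Rational(-1, 3304))) = Add(Rational(3848, 453), Rational(375, 826)) = Rational(3348323, 374178)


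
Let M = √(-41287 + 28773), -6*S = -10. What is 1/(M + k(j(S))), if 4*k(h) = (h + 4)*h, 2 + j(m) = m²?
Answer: 97524/1313760265 - 104976*I*√12514/1313760265 ≈ 7.4233e-5 - 0.0089387*I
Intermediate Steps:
S = 5/3 (S = -⅙*(-10) = 5/3 ≈ 1.6667)
j(m) = -2 + m²
k(h) = h*(4 + h)/4 (k(h) = ((h + 4)*h)/4 = ((4 + h)*h)/4 = (h*(4 + h))/4 = h*(4 + h)/4)
M = I*√12514 (M = √(-12514) = I*√12514 ≈ 111.87*I)
1/(M + k(j(S))) = 1/(I*√12514 + (-2 + (5/3)²)*(4 + (-2 + (5/3)²))/4) = 1/(I*√12514 + (-2 + 25/9)*(4 + (-2 + 25/9))/4) = 1/(I*√12514 + (¼)*(7/9)*(4 + 7/9)) = 1/(I*√12514 + (¼)*(7/9)*(43/9)) = 1/(I*√12514 + 301/324) = 1/(301/324 + I*√12514)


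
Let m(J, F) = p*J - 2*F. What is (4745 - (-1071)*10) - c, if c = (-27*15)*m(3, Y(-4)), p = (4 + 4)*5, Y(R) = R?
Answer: 67295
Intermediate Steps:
p = 40 (p = 8*5 = 40)
m(J, F) = -2*F + 40*J (m(J, F) = 40*J - 2*F = -2*F + 40*J)
c = -51840 (c = (-27*15)*(-2*(-4) + 40*3) = -405*(8 + 120) = -405*128 = -51840)
(4745 - (-1071)*10) - c = (4745 - (-1071)*10) - 1*(-51840) = (4745 - 1*(-10710)) + 51840 = (4745 + 10710) + 51840 = 15455 + 51840 = 67295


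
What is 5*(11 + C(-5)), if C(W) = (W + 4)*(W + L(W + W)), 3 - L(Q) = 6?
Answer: 95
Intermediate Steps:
L(Q) = -3 (L(Q) = 3 - 1*6 = 3 - 6 = -3)
C(W) = (-3 + W)*(4 + W) (C(W) = (W + 4)*(W - 3) = (4 + W)*(-3 + W) = (-3 + W)*(4 + W))
5*(11 + C(-5)) = 5*(11 + (-12 - 5 + (-5)²)) = 5*(11 + (-12 - 5 + 25)) = 5*(11 + 8) = 5*19 = 95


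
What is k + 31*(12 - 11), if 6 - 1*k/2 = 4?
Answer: 35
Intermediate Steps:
k = 4 (k = 12 - 2*4 = 12 - 8 = 4)
k + 31*(12 - 11) = 4 + 31*(12 - 11) = 4 + 31*1 = 4 + 31 = 35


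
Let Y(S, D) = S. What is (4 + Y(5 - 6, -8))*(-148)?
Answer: -444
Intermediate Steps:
(4 + Y(5 - 6, -8))*(-148) = (4 + (5 - 6))*(-148) = (4 - 1)*(-148) = 3*(-148) = -444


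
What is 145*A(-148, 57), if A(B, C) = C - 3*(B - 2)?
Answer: 73515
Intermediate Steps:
A(B, C) = 6 + C - 3*B (A(B, C) = C - 3*(-2 + B) = C + (6 - 3*B) = 6 + C - 3*B)
145*A(-148, 57) = 145*(6 + 57 - 3*(-148)) = 145*(6 + 57 + 444) = 145*507 = 73515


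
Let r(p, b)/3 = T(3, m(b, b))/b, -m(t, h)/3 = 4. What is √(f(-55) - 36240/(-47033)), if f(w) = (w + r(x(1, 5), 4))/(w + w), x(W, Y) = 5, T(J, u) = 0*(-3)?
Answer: √11242109858/94066 ≈ 1.1272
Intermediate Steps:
m(t, h) = -12 (m(t, h) = -3*4 = -12)
T(J, u) = 0
r(p, b) = 0 (r(p, b) = 3*(0/b) = 3*0 = 0)
f(w) = ½ (f(w) = (w + 0)/(w + w) = w/((2*w)) = w*(1/(2*w)) = ½)
√(f(-55) - 36240/(-47033)) = √(½ - 36240/(-47033)) = √(½ - 36240*(-1/47033)) = √(½ + 36240/47033) = √(119513/94066) = √11242109858/94066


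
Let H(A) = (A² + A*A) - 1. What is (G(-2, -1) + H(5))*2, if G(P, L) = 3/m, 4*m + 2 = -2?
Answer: 92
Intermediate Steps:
m = -1 (m = -½ + (¼)*(-2) = -½ - ½ = -1)
H(A) = -1 + 2*A² (H(A) = (A² + A²) - 1 = 2*A² - 1 = -1 + 2*A²)
G(P, L) = -3 (G(P, L) = 3/(-1) = 3*(-1) = -3)
(G(-2, -1) + H(5))*2 = (-3 + (-1 + 2*5²))*2 = (-3 + (-1 + 2*25))*2 = (-3 + (-1 + 50))*2 = (-3 + 49)*2 = 46*2 = 92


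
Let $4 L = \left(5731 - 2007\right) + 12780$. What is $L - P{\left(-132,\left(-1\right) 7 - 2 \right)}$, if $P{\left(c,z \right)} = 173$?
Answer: $3953$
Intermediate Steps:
$L = 4126$ ($L = \frac{\left(5731 - 2007\right) + 12780}{4} = \frac{3724 + 12780}{4} = \frac{1}{4} \cdot 16504 = 4126$)
$L - P{\left(-132,\left(-1\right) 7 - 2 \right)} = 4126 - 173 = 3953$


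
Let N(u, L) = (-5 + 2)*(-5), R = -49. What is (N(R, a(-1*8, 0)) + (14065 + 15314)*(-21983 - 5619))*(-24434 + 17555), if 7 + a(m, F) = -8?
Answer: 5578312784697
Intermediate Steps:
a(m, F) = -15 (a(m, F) = -7 - 8 = -15)
N(u, L) = 15 (N(u, L) = -3*(-5) = 15)
(N(R, a(-1*8, 0)) + (14065 + 15314)*(-21983 - 5619))*(-24434 + 17555) = (15 + (14065 + 15314)*(-21983 - 5619))*(-24434 + 17555) = (15 + 29379*(-27602))*(-6879) = (15 - 810919158)*(-6879) = -810919143*(-6879) = 5578312784697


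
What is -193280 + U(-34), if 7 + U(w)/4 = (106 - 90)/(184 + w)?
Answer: -14498068/75 ≈ -1.9331e+5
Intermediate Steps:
U(w) = -28 + 64/(184 + w) (U(w) = -28 + 4*((106 - 90)/(184 + w)) = -28 + 4*(16/(184 + w)) = -28 + 64/(184 + w))
-193280 + U(-34) = -193280 + 4*(-1272 - 7*(-34))/(184 - 34) = -193280 + 4*(-1272 + 238)/150 = -193280 + 4*(1/150)*(-1034) = -193280 - 2068/75 = -14498068/75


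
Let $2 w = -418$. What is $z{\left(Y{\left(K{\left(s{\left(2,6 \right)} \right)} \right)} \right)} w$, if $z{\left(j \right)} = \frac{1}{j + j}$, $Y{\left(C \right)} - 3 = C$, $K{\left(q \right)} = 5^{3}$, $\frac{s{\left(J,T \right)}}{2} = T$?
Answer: $- \frac{209}{256} \approx -0.81641$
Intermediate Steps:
$s{\left(J,T \right)} = 2 T$
$K{\left(q \right)} = 125$
$Y{\left(C \right)} = 3 + C$
$z{\left(j \right)} = \frac{1}{2 j}$
$w = -209$ ($w = \frac{1}{2} \left(-418\right) = -209$)
$z{\left(Y{\left(K{\left(s{\left(2,6 \right)} \right)} \right)} \right)} w = \frac{1}{2 \left(3 + 125\right)} \left(-209\right) = \frac{1}{2 \cdot 128} \left(-209\right) = \frac{1}{2} \cdot \frac{1}{128} \left(-209\right) = \frac{1}{256} \left(-209\right) = - \frac{209}{256}$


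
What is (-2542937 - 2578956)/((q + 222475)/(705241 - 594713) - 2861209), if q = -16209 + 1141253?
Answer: 80873227072/45177480119 ≈ 1.7901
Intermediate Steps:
q = 1125044
(-2542937 - 2578956)/((q + 222475)/(705241 - 594713) - 2861209) = (-2542937 - 2578956)/((1125044 + 222475)/(705241 - 594713) - 2861209) = -5121893/(1347519/110528 - 2861209) = -5121893/(-316242360833/110528) = -5121893*(-110528/316242360833) = 80873227072/45177480119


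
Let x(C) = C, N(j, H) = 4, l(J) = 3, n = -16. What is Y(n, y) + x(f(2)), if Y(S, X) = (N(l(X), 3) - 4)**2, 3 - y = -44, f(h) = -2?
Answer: -2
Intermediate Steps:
y = 47 (y = 3 - 1*(-44) = 3 + 44 = 47)
Y(S, X) = 0 (Y(S, X) = (4 - 4)**2 = 0**2 = 0)
Y(n, y) + x(f(2)) = 0 - 2 = -2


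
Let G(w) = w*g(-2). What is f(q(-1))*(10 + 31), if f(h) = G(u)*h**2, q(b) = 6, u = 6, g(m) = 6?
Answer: 53136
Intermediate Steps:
G(w) = 6*w (G(w) = w*6 = 6*w)
f(h) = 36*h**2 (f(h) = (6*6)*h**2 = 36*h**2)
f(q(-1))*(10 + 31) = (36*6**2)*(10 + 31) = (36*36)*41 = 1296*41 = 53136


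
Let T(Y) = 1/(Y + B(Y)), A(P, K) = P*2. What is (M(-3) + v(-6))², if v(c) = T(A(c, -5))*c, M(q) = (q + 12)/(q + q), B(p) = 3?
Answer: 25/36 ≈ 0.69444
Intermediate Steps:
A(P, K) = 2*P
M(q) = (12 + q)/(2*q) (M(q) = (12 + q)/((2*q)) = (12 + q)*(1/(2*q)) = (12 + q)/(2*q))
T(Y) = 1/(3 + Y) (T(Y) = 1/(Y + 3) = 1/(3 + Y))
v(c) = c/(3 + 2*c)
(M(-3) + v(-6))² = ((½)*(12 - 3)/(-3) - 6/(3 + 2*(-6)))² = ((½)*(-⅓)*9 - 6/(3 - 12))² = (-3/2 - 6/(-9))² = (-3/2 - 6*(-⅑))² = (-3/2 + ⅔)² = (-⅚)² = 25/36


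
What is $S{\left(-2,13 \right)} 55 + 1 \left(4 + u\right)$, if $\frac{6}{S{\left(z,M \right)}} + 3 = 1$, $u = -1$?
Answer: $-162$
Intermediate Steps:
$S{\left(z,M \right)} = -3$ ($S{\left(z,M \right)} = \frac{6}{-3 + 1} = \frac{6}{-2} = 6 \left(- \frac{1}{2}\right) = -3$)
$S{\left(-2,13 \right)} 55 + 1 \left(4 + u\right) = \left(-3\right) 55 + 1 \left(4 - 1\right) = -165 + 1 \cdot 3 = -165 + 3 = -162$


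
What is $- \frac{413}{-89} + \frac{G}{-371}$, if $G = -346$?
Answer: $\frac{184017}{33019} \approx 5.5731$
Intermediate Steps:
$- \frac{413}{-89} + \frac{G}{-371} = - \frac{413}{-89} - \frac{346}{-371} = \left(-413\right) \left(- \frac{1}{89}\right) - - \frac{346}{371} = \frac{413}{89} + \frac{346}{371} = \frac{184017}{33019}$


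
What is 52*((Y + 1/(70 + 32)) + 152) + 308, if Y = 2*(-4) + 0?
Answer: 397622/51 ≈ 7796.5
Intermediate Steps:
Y = -8 (Y = -8 + 0 = -8)
52*((Y + 1/(70 + 32)) + 152) + 308 = 52*((-8 + 1/(70 + 32)) + 152) + 308 = 52*((-8 + 1/102) + 152) + 308 = 52*(-815/102 + 152) + 308 = 52*(14689/102) + 308 = 381914/51 + 308 = 397622/51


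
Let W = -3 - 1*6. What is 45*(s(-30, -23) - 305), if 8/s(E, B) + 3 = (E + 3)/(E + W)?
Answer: -13881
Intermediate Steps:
W = -9 (W = -3 - 6 = -9)
s(E, B) = 8/(-3 + (3 + E)/(-9 + E)) (s(E, B) = 8/(-3 + (E + 3)/(E - 9)) = 8/(-3 + (3 + E)/(-9 + E)))
45*(s(-30, -23) - 305) = 45*(4*(9 - 1*(-30))/(-15 - 30) - 305) = 45*(4*(9 + 30)/(-45) - 305) = 45*(4*(-1/45)*39 - 305) = 45*(-52/15 - 305) = 45*(-4627/15) = -13881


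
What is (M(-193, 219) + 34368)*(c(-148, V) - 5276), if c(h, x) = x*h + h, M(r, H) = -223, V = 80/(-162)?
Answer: -14799262480/81 ≈ -1.8271e+8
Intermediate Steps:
V = -40/81 (V = 80*(-1/162) = -40/81 ≈ -0.49383)
c(h, x) = h + h*x (c(h, x) = h*x + h = h + h*x)
(M(-193, 219) + 34368)*(c(-148, V) - 5276) = (-223 + 34368)*(-148*(1 - 40/81) - 5276) = 34145*(-148*41/81 - 5276) = 34145*(-6068/81 - 5276) = 34145*(-433424/81) = -14799262480/81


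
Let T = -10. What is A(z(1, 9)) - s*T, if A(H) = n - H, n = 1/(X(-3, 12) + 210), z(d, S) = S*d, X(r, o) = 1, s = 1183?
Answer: 2494232/211 ≈ 11821.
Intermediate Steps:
n = 1/211 (n = 1/(1 + 210) = 1/211 ≈ 0.0047393)
A(H) = 1/211 - H
A(z(1, 9)) - s*T = (1/211 - 9) - 1183*(-10) = (1/211 - 1*9) - 1*(-11830) = (1/211 - 9) + 11830 = -1898/211 + 11830 = 2494232/211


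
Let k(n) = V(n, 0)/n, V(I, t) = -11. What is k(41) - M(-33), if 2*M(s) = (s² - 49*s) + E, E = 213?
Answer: -119701/82 ≈ -1459.8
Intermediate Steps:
M(s) = 213/2 + s²/2 - 49*s/2 (M(s) = ((s² - 49*s) + 213)/2 = (213 + s² - 49*s)/2 = 213/2 + s²/2 - 49*s/2)
k(n) = -11/n
k(41) - M(-33) = -11/41 - (213/2 + (½)*(-33)² - 49/2*(-33)) = -11*1/41 - (213/2 + (½)*1089 + 1617/2) = -11/41 - (213/2 + 1089/2 + 1617/2) = -11/41 - 1*2919/2 = -11/41 - 2919/2 = -119701/82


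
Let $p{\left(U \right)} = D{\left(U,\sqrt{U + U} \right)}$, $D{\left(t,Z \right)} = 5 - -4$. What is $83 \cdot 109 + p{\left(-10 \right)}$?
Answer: $9056$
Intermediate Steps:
$D{\left(t,Z \right)} = 9$ ($D{\left(t,Z \right)} = 5 + 4 = 9$)
$p{\left(U \right)} = 9$
$83 \cdot 109 + p{\left(-10 \right)} = 83 \cdot 109 + 9 = 9047 + 9 = 9056$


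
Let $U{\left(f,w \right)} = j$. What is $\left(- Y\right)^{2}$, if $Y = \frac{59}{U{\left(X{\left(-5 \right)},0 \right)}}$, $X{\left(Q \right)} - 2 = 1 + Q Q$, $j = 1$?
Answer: $3481$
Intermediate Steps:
$X{\left(Q \right)} = 3 + Q^{2}$ ($X{\left(Q \right)} = 2 + \left(1 + Q Q\right) = 2 + \left(1 + Q^{2}\right) = 3 + Q^{2}$)
$U{\left(f,w \right)} = 1$
$Y = 59$ ($Y = \frac{59}{1} = 59 \cdot 1 = 59$)
$\left(- Y\right)^{2} = \left(\left(-1\right) 59\right)^{2} = \left(-59\right)^{2} = 3481$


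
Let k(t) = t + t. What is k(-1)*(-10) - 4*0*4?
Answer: 20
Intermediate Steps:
k(t) = 2*t
k(-1)*(-10) - 4*0*4 = (2*(-1))*(-10) - 4*0*4 = -2*(-10) + 0*4 = 20 + 0 = 20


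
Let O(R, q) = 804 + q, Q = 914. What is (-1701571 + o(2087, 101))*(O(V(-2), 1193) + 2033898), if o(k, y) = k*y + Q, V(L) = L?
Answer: -3033218883650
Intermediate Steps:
o(k, y) = 914 + k*y (o(k, y) = k*y + 914 = 914 + k*y)
(-1701571 + o(2087, 101))*(O(V(-2), 1193) + 2033898) = (-1701571 + (914 + 2087*101))*((804 + 1193) + 2033898) = (-1701571 + (914 + 210787))*(1997 + 2033898) = (-1701571 + 211701)*2035895 = -1489870*2035895 = -3033218883650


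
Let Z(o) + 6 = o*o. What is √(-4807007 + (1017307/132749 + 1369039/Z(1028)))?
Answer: I*√94602799589884269118179887834/140286222722 ≈ 2192.5*I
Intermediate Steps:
Z(o) = -6 + o² (Z(o) = -6 + o*o = -6 + o²)
√(-4807007 + (1017307/132749 + 1369039/Z(1028))) = √(-4807007 + (1017307/132749 + 1369039/(-6 + 1028²))) = √(-4807007 + (1017307*(1/132749) + 1369039/(-6 + 1056784))) = √(-4807007 + (1017307/132749 + 1369039/1056778)) = √(-4807007 + 1256806215057/140286222722) = √(-674355597821997997/140286222722) = I*√94602799589884269118179887834/140286222722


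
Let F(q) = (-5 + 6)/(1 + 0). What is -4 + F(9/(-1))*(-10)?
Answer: -14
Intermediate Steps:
F(q) = 1 (F(q) = 1/1 = 1*1 = 1)
-4 + F(9/(-1))*(-10) = -4 + 1*(-10) = -4 - 10 = -14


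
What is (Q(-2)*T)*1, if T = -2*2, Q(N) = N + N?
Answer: 16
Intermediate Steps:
Q(N) = 2*N
T = -4
(Q(-2)*T)*1 = ((2*(-2))*(-4))*1 = -4*(-4)*1 = 16*1 = 16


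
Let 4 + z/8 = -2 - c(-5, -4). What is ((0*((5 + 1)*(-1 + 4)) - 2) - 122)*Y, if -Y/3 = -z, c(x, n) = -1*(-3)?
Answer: 26784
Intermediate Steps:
c(x, n) = 3
z = -72 (z = -32 + 8*(-2 - 1*3) = -32 + 8*(-2 - 3) = -32 + 8*(-5) = -32 - 40 = -72)
Y = -216 (Y = -(-3)*(-72) = -3*72 = -216)
((0*((5 + 1)*(-1 + 4)) - 2) - 122)*Y = ((0*((5 + 1)*(-1 + 4)) - 2) - 122)*(-216) = ((0*(6*3) - 2) - 122)*(-216) = ((0*18 - 2) - 122)*(-216) = ((0 - 2) - 122)*(-216) = (-2 - 122)*(-216) = -124*(-216) = 26784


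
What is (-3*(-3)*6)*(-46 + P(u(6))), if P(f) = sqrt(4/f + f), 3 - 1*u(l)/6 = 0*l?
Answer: -2484 + 36*sqrt(41) ≈ -2253.5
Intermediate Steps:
u(l) = 18 (u(l) = 18 - 0*l = 18 - 6*0 = 18 + 0 = 18)
P(f) = sqrt(f + 4/f)
(-3*(-3)*6)*(-46 + P(u(6))) = (-3*(-3)*6)*(-46 + sqrt(18 + 4/18)) = (9*6)*(-46 + sqrt(18 + 4*(1/18))) = 54*(-46 + sqrt(18 + 2/9)) = 54*(-46 + sqrt(164/9)) = 54*(-46 + 2*sqrt(41)/3) = -2484 + 36*sqrt(41)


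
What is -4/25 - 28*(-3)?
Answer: 2096/25 ≈ 83.840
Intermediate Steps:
-4/25 - 28*(-3) = -4*1/25 + 84 = -4/25 + 84 = 2096/25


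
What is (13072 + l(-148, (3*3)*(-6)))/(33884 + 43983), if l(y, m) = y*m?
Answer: 21064/77867 ≈ 0.27051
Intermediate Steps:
l(y, m) = m*y
(13072 + l(-148, (3*3)*(-6)))/(33884 + 43983) = (13072 + ((3*3)*(-6))*(-148))/(33884 + 43983) = (13072 + (9*(-6))*(-148))/77867 = (13072 - 54*(-148))*(1/77867) = (13072 + 7992)*(1/77867) = 21064*(1/77867) = 21064/77867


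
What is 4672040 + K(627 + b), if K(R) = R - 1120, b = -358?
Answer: 4671189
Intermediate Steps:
K(R) = -1120 + R
4672040 + K(627 + b) = 4672040 + (-1120 + (627 - 358)) = 4672040 + (-1120 + 269) = 4672040 - 851 = 4671189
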